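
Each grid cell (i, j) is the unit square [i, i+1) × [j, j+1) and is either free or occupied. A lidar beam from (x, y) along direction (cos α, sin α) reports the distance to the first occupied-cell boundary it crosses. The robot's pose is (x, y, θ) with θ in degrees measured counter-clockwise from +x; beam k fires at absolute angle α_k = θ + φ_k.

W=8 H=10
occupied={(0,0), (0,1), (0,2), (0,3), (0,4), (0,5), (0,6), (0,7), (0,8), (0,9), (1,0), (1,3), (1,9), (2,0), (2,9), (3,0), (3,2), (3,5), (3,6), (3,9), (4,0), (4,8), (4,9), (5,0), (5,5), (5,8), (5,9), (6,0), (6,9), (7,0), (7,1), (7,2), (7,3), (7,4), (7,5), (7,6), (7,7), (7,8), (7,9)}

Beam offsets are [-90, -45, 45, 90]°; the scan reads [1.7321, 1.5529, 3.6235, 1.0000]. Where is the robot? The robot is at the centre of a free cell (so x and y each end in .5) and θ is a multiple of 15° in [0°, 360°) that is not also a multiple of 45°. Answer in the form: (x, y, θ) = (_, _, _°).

(x, y, θ) = (2.5, 7.5, 210°)

Enumerate (i+0.5, j+0.5, θ) over the 41 free cells and 16 admissible headings. For each, cast all 4 beams and compare to the given ranges.
  (5.5, 1.5, 210°): beam 1 = 4.0415 ≠ 1.7321 ✗
  (6.5, 4.5, 300°): beam 1 = 3.0000 ≠ 1.7321 ✗
  (5.5, 7.5, 285°): beam 1 = 1.9319 ≠ 1.7321 ✗
  (2.5, 2.5, 240°): beam 1 = 1.0000 ≠ 1.7321 ✗
  (5.5, 7.5, 75°): beam 1 = 1.5529 ≠ 1.7321 ✗
  …
  (2.5, 7.5, 210°): r_1=1.7321, r_2=1.5529, r_3=3.6235, r_4=1.0000 — all match ✓
Only this pose fits every beam.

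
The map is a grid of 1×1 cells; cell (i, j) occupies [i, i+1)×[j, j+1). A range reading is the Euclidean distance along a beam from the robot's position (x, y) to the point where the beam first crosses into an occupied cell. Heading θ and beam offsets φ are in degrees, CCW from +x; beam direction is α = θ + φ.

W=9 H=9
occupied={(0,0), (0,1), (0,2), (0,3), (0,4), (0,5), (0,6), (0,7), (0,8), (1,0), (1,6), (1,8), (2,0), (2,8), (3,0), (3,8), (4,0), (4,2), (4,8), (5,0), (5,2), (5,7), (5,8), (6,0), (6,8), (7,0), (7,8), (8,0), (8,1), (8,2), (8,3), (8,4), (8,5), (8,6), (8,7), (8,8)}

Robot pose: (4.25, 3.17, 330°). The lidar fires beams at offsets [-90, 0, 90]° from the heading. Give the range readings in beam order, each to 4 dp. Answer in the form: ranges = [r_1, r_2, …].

beam 1: φ=-90°, α=240°
  d=(-0.5000,-0.8660)  start (4,3)  tX=0.5000 tY=0.1963  stride 1/|dx|=2.0000 1/|dy|=1.1547
    cross y-line → (4,2), t=0.1963 (wall)
  → r_1 = 0.1963
beam 2: φ=0°, α=330°
  d=(0.8660,-0.5000)  start (4,3)  tX=0.8660 tY=0.3400  stride 1/|dx|=1.1547 1/|dy|=2.0000
    cross y-line → (4,2), t=0.3400 (wall)
  → r_2 = 0.3400
beam 3: φ=90°, α=60°
  d=(0.5000,0.8660)  start (4,3)  tX=1.5000 tY=0.9584  stride 1/|dx|=2.0000 1/|dy|=1.1547
    cross y-line → (4,4), t=0.9584
    cross x-line → (5,4), t=1.5000
    cross y-line → (5,5), t=2.1131
    cross y-line → (5,6), t=3.2678
    cross x-line → (6,6), t=3.5000
    cross y-line → (6,7), t=4.4225
    cross x-line → (7,7), t=5.5000
    cross y-line → (7,8), t=5.5772 (wall)
  → r_3 = 5.5772

ranges = [0.1963, 0.3400, 5.5772]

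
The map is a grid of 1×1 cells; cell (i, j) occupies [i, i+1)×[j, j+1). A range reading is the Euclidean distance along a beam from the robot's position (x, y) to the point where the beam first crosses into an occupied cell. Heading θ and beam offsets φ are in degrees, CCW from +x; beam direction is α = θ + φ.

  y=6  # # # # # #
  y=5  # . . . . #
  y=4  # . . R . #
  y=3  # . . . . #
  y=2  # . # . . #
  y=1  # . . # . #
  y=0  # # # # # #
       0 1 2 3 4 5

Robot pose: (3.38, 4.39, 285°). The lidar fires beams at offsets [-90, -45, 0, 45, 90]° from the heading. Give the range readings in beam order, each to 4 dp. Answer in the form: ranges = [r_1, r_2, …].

ranges = [2.4640, 1.6050, 3.5096, 1.8706, 1.6771]

beam 1: φ=-90°, α=195°
  d=(-0.9659,-0.2588)  start (3,4)  tX=0.3934 tY=1.5068  stride 1/|dx|=1.0353 1/|dy|=3.8637
    cross x-line → (2,4), t=0.3934
    cross x-line → (1,4), t=1.4287
    cross y-line → (1,3), t=1.5068
    cross x-line → (0,3), t=2.4640 (wall)
  → r_1 = 2.4640
beam 2: φ=-45°, α=240°
  d=(-0.5000,-0.8660)  start (3,4)  tX=0.7600 tY=0.4503  stride 1/|dx|=2.0000 1/|dy|=1.1547
    cross y-line → (3,3), t=0.4503
    cross x-line → (2,3), t=0.7600
    cross y-line → (2,2), t=1.6050 (wall)
  → r_2 = 1.6050
beam 3: φ=0°, α=285°
  d=(0.2588,-0.9659)  start (3,4)  tX=2.3955 tY=0.4038  stride 1/|dx|=3.8637 1/|dy|=1.0353
    cross y-line → (3,3), t=0.4038
    cross y-line → (3,2), t=1.4390
    cross x-line → (4,2), t=2.3955
    cross y-line → (4,1), t=2.4743
    cross y-line → (4,0), t=3.5096 (wall)
  → r_3 = 3.5096
beam 4: φ=45°, α=330°
  d=(0.8660,-0.5000)  start (3,4)  tX=0.7159 tY=0.7800  stride 1/|dx|=1.1547 1/|dy|=2.0000
    cross x-line → (4,4), t=0.7159
    cross y-line → (4,3), t=0.7800
    cross x-line → (5,3), t=1.8706 (wall)
  → r_4 = 1.8706
beam 5: φ=90°, α=15°
  d=(0.9659,0.2588)  start (3,4)  tX=0.6419 tY=2.3569  stride 1/|dx|=1.0353 1/|dy|=3.8637
    cross x-line → (4,4), t=0.6419
    cross x-line → (5,4), t=1.6771 (wall)
  → r_5 = 1.6771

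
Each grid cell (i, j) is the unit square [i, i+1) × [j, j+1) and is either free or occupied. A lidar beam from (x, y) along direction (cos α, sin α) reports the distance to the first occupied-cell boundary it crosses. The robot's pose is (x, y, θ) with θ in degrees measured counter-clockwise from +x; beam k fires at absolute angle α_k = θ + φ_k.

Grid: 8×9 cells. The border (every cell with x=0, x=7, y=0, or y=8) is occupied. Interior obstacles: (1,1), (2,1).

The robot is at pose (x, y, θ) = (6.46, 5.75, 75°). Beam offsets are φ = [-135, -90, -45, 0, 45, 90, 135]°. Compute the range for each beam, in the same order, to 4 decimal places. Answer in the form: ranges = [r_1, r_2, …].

ranges = [1.0800, 0.5590, 0.6235, 2.0864, 2.5981, 5.6526, 6.3047]

beam 1: φ=-135°, α=300°
  cosα=0.5000 sinα=-0.8660 | (6,5) | tMaxX 1.0800 tMaxY 0.8660 | tΔX 2.0000 tΔY 1.1547
    t=0.8660 [y] (6,4)
    t=1.0800 [x] (7,4) — stop
  → r_1 = 1.0800
beam 2: φ=-90°, α=345°
  cosα=0.9659 sinα=-0.2588 | (6,5) | tMaxX 0.5590 tMaxY 2.8978 | tΔX 1.0353 tΔY 3.8637
    t=0.5590 [x] (7,5) — stop
  → r_2 = 0.5590
beam 3: φ=-45°, α=30°
  cosα=0.8660 sinα=0.5000 | (6,5) | tMaxX 0.6235 tMaxY 0.5000 | tΔX 1.1547 tΔY 2.0000
    t=0.5000 [y] (6,6)
    t=0.6235 [x] (7,6) — stop
  → r_3 = 0.6235
beam 4: φ=0°, α=75°
  cosα=0.2588 sinα=0.9659 | (6,5) | tMaxX 2.0864 tMaxY 0.2588 | tΔX 3.8637 tΔY 1.0353
    t=0.2588 [y] (6,6)
    t=1.2941 [y] (6,7)
    t=2.0864 [x] (7,7) — stop
  → r_4 = 2.0864
beam 5: φ=45°, α=120°
  cosα=-0.5000 sinα=0.8660 | (6,5) | tMaxX 0.9200 tMaxY 0.2887 | tΔX 2.0000 tΔY 1.1547
    t=0.2887 [y] (6,6)
    t=0.9200 [x] (5,6)
    t=1.4434 [y] (5,7)
    t=2.5981 [y] (5,8) — stop
  → r_5 = 2.5981
beam 6: φ=90°, α=165°
  cosα=-0.9659 sinα=0.2588 | (6,5) | tMaxX 0.4762 tMaxY 0.9659 | tΔX 1.0353 tΔY 3.8637
    t=0.4762 [x] (5,5)
    t=0.9659 [y] (5,6)
    t=1.5115 [x] (4,6)
    t=2.5468 [x] (3,6)
    t=3.5821 [x] (2,6)
    t=4.6173 [x] (1,6)
    t=4.8296 [y] (1,7)
    t=5.6526 [x] (0,7) — stop
  → r_6 = 5.6526
beam 7: φ=135°, α=210°
  cosα=-0.8660 sinα=-0.5000 | (6,5) | tMaxX 0.5312 tMaxY 1.5000 | tΔX 1.1547 tΔY 2.0000
    t=0.5312 [x] (5,5)
    t=1.5000 [y] (5,4)
    t=1.6859 [x] (4,4)
    t=2.8406 [x] (3,4)
    t=3.5000 [y] (3,3)
    t=3.9953 [x] (2,3)
    t=5.1500 [x] (1,3)
    t=5.5000 [y] (1,2)
    t=6.3047 [x] (0,2) — stop
  → r_7 = 6.3047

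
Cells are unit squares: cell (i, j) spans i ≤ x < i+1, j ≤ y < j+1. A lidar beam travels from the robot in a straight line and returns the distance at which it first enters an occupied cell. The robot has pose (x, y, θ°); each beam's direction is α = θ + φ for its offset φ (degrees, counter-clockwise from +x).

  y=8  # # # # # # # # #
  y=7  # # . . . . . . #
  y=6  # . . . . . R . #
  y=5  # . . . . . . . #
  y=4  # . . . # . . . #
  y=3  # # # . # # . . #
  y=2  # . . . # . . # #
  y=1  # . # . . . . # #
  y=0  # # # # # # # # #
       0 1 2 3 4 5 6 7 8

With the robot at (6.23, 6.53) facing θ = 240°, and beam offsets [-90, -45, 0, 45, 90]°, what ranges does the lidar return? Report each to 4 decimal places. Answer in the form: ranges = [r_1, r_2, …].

ranges = [2.9400, 5.4145, 2.4600, 3.6545, 2.0438]

beam 1: φ=-90°, α=150°
  cosα=-0.8660 sinα=0.5000 | (6,6) | tMaxX 0.2656 tMaxY 0.9400 | tΔX 1.1547 tΔY 2.0000
    t=0.2656 [x] (5,6)
    t=0.9400 [y] (5,7)
    t=1.4203 [x] (4,7)
    t=2.5750 [x] (3,7)
    t=2.9400 [y] (3,8) — stop
  → r_1 = 2.9400
beam 2: φ=-45°, α=195°
  cosα=-0.9659 sinα=-0.2588 | (6,6) | tMaxX 0.2381 tMaxY 2.0478 | tΔX 1.0353 tΔY 3.8637
    t=0.2381 [x] (5,6)
    t=1.2734 [x] (4,6)
    t=2.0478 [y] (4,5)
    t=2.3087 [x] (3,5)
    t=3.3439 [x] (2,5)
    t=4.3792 [x] (1,5)
    t=5.4145 [x] (0,5) — stop
  → r_2 = 5.4145
beam 3: φ=0°, α=240°
  cosα=-0.5000 sinα=-0.8660 | (6,6) | tMaxX 0.4600 tMaxY 0.6120 | tΔX 2.0000 tΔY 1.1547
    t=0.4600 [x] (5,6)
    t=0.6120 [y] (5,5)
    t=1.7667 [y] (5,4)
    t=2.4600 [x] (4,4) — stop
  → r_3 = 2.4600
beam 4: φ=45°, α=285°
  cosα=0.2588 sinα=-0.9659 | (6,6) | tMaxX 2.9751 tMaxY 0.5487 | tΔX 3.8637 tΔY 1.0353
    t=0.5487 [y] (6,5)
    t=1.5840 [y] (6,4)
    t=2.6192 [y] (6,3)
    t=2.9751 [x] (7,3)
    t=3.6545 [y] (7,2) — stop
  → r_4 = 3.6545
beam 5: φ=90°, α=330°
  cosα=0.8660 sinα=-0.5000 | (6,6) | tMaxX 0.8891 tMaxY 1.0600 | tΔX 1.1547 tΔY 2.0000
    t=0.8891 [x] (7,6)
    t=1.0600 [y] (7,5)
    t=2.0438 [x] (8,5) — stop
  → r_5 = 2.0438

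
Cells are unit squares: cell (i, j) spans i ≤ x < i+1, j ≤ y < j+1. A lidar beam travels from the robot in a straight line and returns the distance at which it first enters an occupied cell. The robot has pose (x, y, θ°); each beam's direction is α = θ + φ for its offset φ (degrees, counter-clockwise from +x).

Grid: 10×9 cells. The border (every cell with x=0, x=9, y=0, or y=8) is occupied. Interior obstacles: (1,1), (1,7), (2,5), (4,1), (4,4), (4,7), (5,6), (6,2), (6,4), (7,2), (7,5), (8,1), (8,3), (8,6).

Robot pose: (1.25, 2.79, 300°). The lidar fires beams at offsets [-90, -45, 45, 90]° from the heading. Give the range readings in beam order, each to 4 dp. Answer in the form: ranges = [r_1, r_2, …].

ranges = [0.2887, 0.8179, 3.0523, 3.1754]

beam 1: φ=-90°, α=210°
  d=(-0.8660,-0.5000)  start (1,2)  tX=0.2887 tY=1.5800  stride 1/|dx|=1.1547 1/|dy|=2.0000
    cross x-line → (0,2), t=0.2887 (wall)
  → r_1 = 0.2887
beam 2: φ=-45°, α=255°
  d=(-0.2588,-0.9659)  start (1,2)  tX=0.9659 tY=0.8179  stride 1/|dx|=3.8637 1/|dy|=1.0353
    cross y-line → (1,1), t=0.8179 (wall)
  → r_2 = 0.8179
beam 3: φ=45°, α=345°
  d=(0.9659,-0.2588)  start (1,2)  tX=0.7765 tY=3.0523  stride 1/|dx|=1.0353 1/|dy|=3.8637
    cross x-line → (2,2), t=0.7765
    cross x-line → (3,2), t=1.8117
    cross x-line → (4,2), t=2.8470
    cross y-line → (4,1), t=3.0523 (wall)
  → r_3 = 3.0523
beam 4: φ=90°, α=30°
  d=(0.8660,0.5000)  start (1,2)  tX=0.8660 tY=0.4200  stride 1/|dx|=1.1547 1/|dy|=2.0000
    cross y-line → (1,3), t=0.4200
    cross x-line → (2,3), t=0.8660
    cross x-line → (3,3), t=2.0207
    cross y-line → (3,4), t=2.4200
    cross x-line → (4,4), t=3.1754 (wall)
  → r_4 = 3.1754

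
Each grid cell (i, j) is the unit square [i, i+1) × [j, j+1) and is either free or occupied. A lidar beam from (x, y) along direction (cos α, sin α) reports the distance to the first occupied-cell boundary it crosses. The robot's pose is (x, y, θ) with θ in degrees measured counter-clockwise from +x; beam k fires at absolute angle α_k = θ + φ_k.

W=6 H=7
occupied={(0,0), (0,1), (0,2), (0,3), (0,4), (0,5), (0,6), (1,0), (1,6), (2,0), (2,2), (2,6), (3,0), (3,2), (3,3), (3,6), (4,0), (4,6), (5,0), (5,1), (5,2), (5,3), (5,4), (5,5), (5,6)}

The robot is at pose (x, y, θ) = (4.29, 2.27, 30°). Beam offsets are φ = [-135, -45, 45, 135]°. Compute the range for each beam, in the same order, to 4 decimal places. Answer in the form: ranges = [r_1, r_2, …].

ranges = [1.3148, 0.7350, 2.7432, 0.3002]

beam 1: φ=-135°, α=255°
  d=(-0.2588,-0.9659)  start (4,2)  tX=1.1205 tY=0.2795  stride 1/|dx|=3.8637 1/|dy|=1.0353
    cross y-line → (4,1), t=0.2795
    cross x-line → (3,1), t=1.1205
    cross y-line → (3,0), t=1.3148 (wall)
  → r_1 = 1.3148
beam 2: φ=-45°, α=345°
  d=(0.9659,-0.2588)  start (4,2)  tX=0.7350 tY=1.0432  stride 1/|dx|=1.0353 1/|dy|=3.8637
    cross x-line → (5,2), t=0.7350 (wall)
  → r_2 = 0.7350
beam 3: φ=45°, α=75°
  d=(0.2588,0.9659)  start (4,2)  tX=2.7432 tY=0.7558  stride 1/|dx|=3.8637 1/|dy|=1.0353
    cross y-line → (4,3), t=0.7558
    cross y-line → (4,4), t=1.7910
    cross x-line → (5,4), t=2.7432 (wall)
  → r_3 = 2.7432
beam 4: φ=135°, α=165°
  d=(-0.9659,0.2588)  start (4,2)  tX=0.3002 tY=2.8205  stride 1/|dx|=1.0353 1/|dy|=3.8637
    cross x-line → (3,2), t=0.3002 (wall)
  → r_4 = 0.3002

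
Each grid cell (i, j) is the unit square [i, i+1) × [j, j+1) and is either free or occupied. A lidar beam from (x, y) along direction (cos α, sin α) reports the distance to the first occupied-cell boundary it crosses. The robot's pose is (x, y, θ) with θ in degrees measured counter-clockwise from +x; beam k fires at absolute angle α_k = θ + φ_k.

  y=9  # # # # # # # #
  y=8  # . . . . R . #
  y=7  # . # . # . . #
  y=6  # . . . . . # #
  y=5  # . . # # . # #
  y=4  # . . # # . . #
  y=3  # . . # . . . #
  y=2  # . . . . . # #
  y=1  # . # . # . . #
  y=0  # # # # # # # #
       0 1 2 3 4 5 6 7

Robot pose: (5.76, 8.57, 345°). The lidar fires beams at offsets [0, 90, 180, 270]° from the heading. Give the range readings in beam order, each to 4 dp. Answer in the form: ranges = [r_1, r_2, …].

beam 1: φ=0°, α=345°
  cosα=0.9659 sinα=-0.2588 | (5,8) | tMaxX 0.2485 tMaxY 2.2023 | tΔX 1.0353 tΔY 3.8637
    t=0.2485 [x] (6,8)
    t=1.2837 [x] (7,8) — stop
  → r_1 = 1.2837
beam 2: φ=90°, α=75°
  cosα=0.2588 sinα=0.9659 | (5,8) | tMaxX 0.9273 tMaxY 0.4452 | tΔX 3.8637 tΔY 1.0353
    t=0.4452 [y] (5,9) — stop
  → r_2 = 0.4452
beam 3: φ=180°, α=165°
  cosα=-0.9659 sinα=0.2588 | (5,8) | tMaxX 0.7868 tMaxY 1.6614 | tΔX 1.0353 tΔY 3.8637
    t=0.7868 [x] (4,8)
    t=1.6614 [y] (4,9) — stop
  → r_3 = 1.6614
beam 4: φ=270°, α=255°
  cosα=-0.2588 sinα=-0.9659 | (5,8) | tMaxX 2.9364 tMaxY 0.5901 | tΔX 3.8637 tΔY 1.0353
    t=0.5901 [y] (5,7)
    t=1.6254 [y] (5,6)
    t=2.6607 [y] (5,5)
    t=2.9364 [x] (4,5) — stop
  → r_4 = 2.9364

ranges = [1.2837, 0.4452, 1.6614, 2.9364]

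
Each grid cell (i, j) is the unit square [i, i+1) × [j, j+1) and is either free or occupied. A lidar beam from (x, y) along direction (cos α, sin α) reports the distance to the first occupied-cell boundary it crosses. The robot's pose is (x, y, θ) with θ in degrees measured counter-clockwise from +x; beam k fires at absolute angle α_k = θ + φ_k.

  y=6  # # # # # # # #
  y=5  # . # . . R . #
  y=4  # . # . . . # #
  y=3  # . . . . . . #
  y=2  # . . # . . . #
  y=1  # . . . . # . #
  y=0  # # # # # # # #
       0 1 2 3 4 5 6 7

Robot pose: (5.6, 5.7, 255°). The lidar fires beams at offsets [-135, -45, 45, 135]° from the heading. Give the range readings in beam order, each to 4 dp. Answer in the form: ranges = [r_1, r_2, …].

ranges = [0.3464, 3.0022, 0.8083, 0.6000]

beam 1: φ=-135°, α=120°
  direction (-0.5000, 0.8660); cell (5,5); t to first gridline: x 1.2000, y 0.3464 (then +2.0000 / +1.1547)
    (5,6) via y @ 0.3464  # hit
  → r_1 = 0.3464
beam 2: φ=-45°, α=210°
  direction (-0.8660, -0.5000); cell (5,5); t to first gridline: x 0.6928, y 1.4000 (then +1.1547 / +2.0000)
    (4,5) via x @ 0.6928
    (4,4) via y @ 1.4000
    (3,4) via x @ 1.8475
    (2,4) via x @ 3.0022  # hit
  → r_2 = 3.0022
beam 3: φ=45°, α=300°
  direction (0.5000, -0.8660); cell (5,5); t to first gridline: x 0.8000, y 0.8083 (then +2.0000 / +1.1547)
    (6,5) via x @ 0.8000
    (6,4) via y @ 0.8083  # hit
  → r_3 = 0.8083
beam 4: φ=135°, α=30°
  direction (0.8660, 0.5000); cell (5,5); t to first gridline: x 0.4619, y 0.6000 (then +1.1547 / +2.0000)
    (6,5) via x @ 0.4619
    (6,6) via y @ 0.6000  # hit
  → r_4 = 0.6000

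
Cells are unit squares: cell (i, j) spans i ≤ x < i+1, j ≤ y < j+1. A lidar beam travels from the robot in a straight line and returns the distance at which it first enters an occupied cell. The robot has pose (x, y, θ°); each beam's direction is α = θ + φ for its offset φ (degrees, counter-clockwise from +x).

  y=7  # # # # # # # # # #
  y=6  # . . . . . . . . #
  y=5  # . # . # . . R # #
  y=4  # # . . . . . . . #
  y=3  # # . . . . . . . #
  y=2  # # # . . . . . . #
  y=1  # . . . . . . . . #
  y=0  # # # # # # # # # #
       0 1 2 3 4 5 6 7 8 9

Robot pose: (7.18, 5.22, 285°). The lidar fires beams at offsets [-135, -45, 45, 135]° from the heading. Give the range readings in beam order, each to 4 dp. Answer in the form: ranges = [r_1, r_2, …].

ranges = [3.5600, 4.8728, 2.1016, 2.0554]

beam 1: φ=-135°, α=150°
  dir = (cos 150°, sin 150°) = (-0.8660, 0.5000); from cell (7,5)
  next x-line at t=0.2078, next y-line at t=1.5600; Δt_x=1.1547, Δt_y=2.0000
    x: enter (6,5) at t=0.2078
    x: enter (5,5) at t=1.3625
    y: enter (5,6) at t=1.5600
    x: enter (4,6) at t=2.5172
    y: enter (4,7) at t=3.5600 ← occupied
  → r_1 = 3.5600
beam 2: φ=-45°, α=240°
  dir = (cos 240°, sin 240°) = (-0.5000, -0.8660); from cell (7,5)
  next x-line at t=0.3600, next y-line at t=0.2540; Δt_x=2.0000, Δt_y=1.1547
    y: enter (7,4) at t=0.2540
    x: enter (6,4) at t=0.3600
    y: enter (6,3) at t=1.4087
    x: enter (5,3) at t=2.3600
    y: enter (5,2) at t=2.5634
    y: enter (5,1) at t=3.7181
    x: enter (4,1) at t=4.3600
    y: enter (4,0) at t=4.8728 ← occupied
  → r_2 = 4.8728
beam 3: φ=45°, α=330°
  dir = (cos 330°, sin 330°) = (0.8660, -0.5000); from cell (7,5)
  next x-line at t=0.9469, next y-line at t=0.4400; Δt_x=1.1547, Δt_y=2.0000
    y: enter (7,4) at t=0.4400
    x: enter (8,4) at t=0.9469
    x: enter (9,4) at t=2.1016 ← occupied
  → r_3 = 2.1016
beam 4: φ=135°, α=60°
  dir = (cos 60°, sin 60°) = (0.5000, 0.8660); from cell (7,5)
  next x-line at t=1.6400, next y-line at t=0.9007; Δt_x=2.0000, Δt_y=1.1547
    y: enter (7,6) at t=0.9007
    x: enter (8,6) at t=1.6400
    y: enter (8,7) at t=2.0554 ← occupied
  → r_4 = 2.0554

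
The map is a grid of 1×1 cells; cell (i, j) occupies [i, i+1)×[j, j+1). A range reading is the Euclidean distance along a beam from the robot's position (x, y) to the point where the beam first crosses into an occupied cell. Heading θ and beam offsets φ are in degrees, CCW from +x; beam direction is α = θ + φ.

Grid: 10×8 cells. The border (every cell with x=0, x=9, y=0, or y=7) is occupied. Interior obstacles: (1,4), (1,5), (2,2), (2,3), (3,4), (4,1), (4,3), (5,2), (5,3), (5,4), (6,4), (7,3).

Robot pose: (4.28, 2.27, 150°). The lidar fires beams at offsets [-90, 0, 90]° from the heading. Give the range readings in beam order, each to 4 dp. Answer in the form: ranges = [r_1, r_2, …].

ranges = [0.8429, 1.4780, 0.3118]

beam 1: φ=-90°, α=60°
  dir = (cos 60°, sin 60°) = (0.5000, 0.8660); from cell (4,2)
  next x-line at t=1.4400, next y-line at t=0.8429; Δt_x=2.0000, Δt_y=1.1547
    y: enter (4,3) at t=0.8429 ← occupied
  → r_1 = 0.8429
beam 2: φ=0°, α=150°
  dir = (cos 150°, sin 150°) = (-0.8660, 0.5000); from cell (4,2)
  next x-line at t=0.3233, next y-line at t=1.4600; Δt_x=1.1547, Δt_y=2.0000
    x: enter (3,2) at t=0.3233
    y: enter (3,3) at t=1.4600
    x: enter (2,3) at t=1.4780 ← occupied
  → r_2 = 1.4780
beam 3: φ=90°, α=240°
  dir = (cos 240°, sin 240°) = (-0.5000, -0.8660); from cell (4,2)
  next x-line at t=0.5600, next y-line at t=0.3118; Δt_x=2.0000, Δt_y=1.1547
    y: enter (4,1) at t=0.3118 ← occupied
  → r_3 = 0.3118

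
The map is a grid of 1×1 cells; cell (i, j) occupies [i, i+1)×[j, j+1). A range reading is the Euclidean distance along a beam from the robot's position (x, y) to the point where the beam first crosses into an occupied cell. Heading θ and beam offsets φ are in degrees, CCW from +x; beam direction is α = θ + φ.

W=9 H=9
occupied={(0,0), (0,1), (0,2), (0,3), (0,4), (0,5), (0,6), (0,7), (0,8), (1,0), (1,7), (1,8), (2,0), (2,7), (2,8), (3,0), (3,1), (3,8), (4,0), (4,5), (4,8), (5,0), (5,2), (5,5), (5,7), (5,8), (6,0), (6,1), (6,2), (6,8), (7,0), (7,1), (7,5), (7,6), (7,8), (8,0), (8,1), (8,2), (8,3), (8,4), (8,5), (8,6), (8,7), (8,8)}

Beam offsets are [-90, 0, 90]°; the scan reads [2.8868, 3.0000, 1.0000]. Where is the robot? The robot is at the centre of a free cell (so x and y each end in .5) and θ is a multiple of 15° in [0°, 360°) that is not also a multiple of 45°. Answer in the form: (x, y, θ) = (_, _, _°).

(x, y, θ) = (1.5, 3.5, 30°)

The pose lattice has 37·16 = 592 candidates. Test each by forward raycasting.
  (6.5, 6.5, 30°): beam 1 = 1.0000 ≠ 2.8868 ✗
  (1.5, 5.5, 195°): beam 1 = 1.5529 ≠ 2.8868 ✗
  (7.5, 7.5, 330°): beam 1 = 0.5774 ≠ 2.8868 ✗
  (4.5, 7.5, 345°): beam 1 = 1.5529 ≠ 2.8868 ✗
  (3.5, 2.5, 195°): beam 1 = 4.6587 ≠ 2.8868 ✗
  …
  (1.5, 3.5, 30°): r_1=2.8868, r_2=3.0000, r_3=1.0000 — all match ✓
No second candidate reproduces the full scan.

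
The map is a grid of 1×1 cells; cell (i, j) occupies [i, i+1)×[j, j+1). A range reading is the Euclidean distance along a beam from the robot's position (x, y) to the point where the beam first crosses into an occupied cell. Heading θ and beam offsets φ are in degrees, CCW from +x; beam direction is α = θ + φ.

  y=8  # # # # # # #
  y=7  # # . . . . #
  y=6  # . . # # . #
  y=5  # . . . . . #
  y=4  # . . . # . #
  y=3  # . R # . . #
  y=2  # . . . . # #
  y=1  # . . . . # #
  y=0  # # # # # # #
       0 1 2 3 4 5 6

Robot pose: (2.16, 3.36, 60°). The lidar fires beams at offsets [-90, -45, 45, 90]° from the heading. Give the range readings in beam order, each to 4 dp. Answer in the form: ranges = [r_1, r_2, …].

beam 1: φ=-90°, α=330°
  direction (0.8660, -0.5000); cell (2,3); t to first gridline: x 0.9699, y 0.7200 (then +1.1547 / +2.0000)
    (2,2) via y @ 0.7200
    (3,2) via x @ 0.9699
    (4,2) via x @ 2.1246
    (4,1) via y @ 2.7200
    (5,1) via x @ 3.2793  # hit
  → r_1 = 3.2793
beam 2: φ=-45°, α=15°
  direction (0.9659, 0.2588); cell (2,3); t to first gridline: x 0.8696, y 2.4728 (then +1.0353 / +3.8637)
    (3,3) via x @ 0.8696  # hit
  → r_2 = 0.8696
beam 3: φ=45°, α=105°
  direction (-0.2588, 0.9659); cell (2,3); t to first gridline: x 0.6182, y 0.6626 (then +3.8637 / +1.0353)
    (1,3) via x @ 0.6182
    (1,4) via y @ 0.6626
    (1,5) via y @ 1.6979
    (1,6) via y @ 2.7331
    (1,7) via y @ 3.7684  # hit
  → r_3 = 3.7684
beam 4: φ=90°, α=150°
  direction (-0.8660, 0.5000); cell (2,3); t to first gridline: x 0.1848, y 1.2800 (then +1.1547 / +2.0000)
    (1,3) via x @ 0.1848
    (1,4) via y @ 1.2800
    (0,4) via x @ 1.3395  # hit
  → r_4 = 1.3395

ranges = [3.2793, 0.8696, 3.7684, 1.3395]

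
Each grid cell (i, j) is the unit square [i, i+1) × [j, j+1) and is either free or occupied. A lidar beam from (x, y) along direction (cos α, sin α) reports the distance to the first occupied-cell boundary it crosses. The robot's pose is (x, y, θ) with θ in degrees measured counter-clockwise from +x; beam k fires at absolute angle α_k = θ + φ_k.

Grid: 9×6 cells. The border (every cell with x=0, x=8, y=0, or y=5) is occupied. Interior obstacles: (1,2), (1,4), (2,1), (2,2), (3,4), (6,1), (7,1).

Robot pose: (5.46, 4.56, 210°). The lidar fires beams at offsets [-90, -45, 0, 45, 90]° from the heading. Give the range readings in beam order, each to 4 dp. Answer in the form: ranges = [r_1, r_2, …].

ranges = [0.5081, 1.5115, 3.1200, 3.6856, 2.9560]

beam 1: φ=-90°, α=120°
  direction (-0.5000, 0.8660); cell (5,4); t to first gridline: x 0.9200, y 0.5081 (then +2.0000 / +1.1547)
    (5,5) via y @ 0.5081  # hit
  → r_1 = 0.5081
beam 2: φ=-45°, α=165°
  direction (-0.9659, 0.2588); cell (5,4); t to first gridline: x 0.4762, y 1.7000 (then +1.0353 / +3.8637)
    (4,4) via x @ 0.4762
    (3,4) via x @ 1.5115  # hit
  → r_2 = 1.5115
beam 3: φ=0°, α=210°
  direction (-0.8660, -0.5000); cell (5,4); t to first gridline: x 0.5312, y 1.1200 (then +1.1547 / +2.0000)
    (4,4) via x @ 0.5312
    (4,3) via y @ 1.1200
    (3,3) via x @ 1.6859
    (2,3) via x @ 2.8406
    (2,2) via y @ 3.1200  # hit
  → r_3 = 3.1200
beam 4: φ=45°, α=255°
  direction (-0.2588, -0.9659); cell (5,4); t to first gridline: x 1.7773, y 0.5798 (then +3.8637 / +1.0353)
    (5,3) via y @ 0.5798
    (5,2) via y @ 1.6150
    (4,2) via x @ 1.7773
    (4,1) via y @ 2.6503
    (4,0) via y @ 3.6856  # hit
  → r_4 = 3.6856
beam 5: φ=90°, α=300°
  direction (0.5000, -0.8660); cell (5,4); t to first gridline: x 1.0800, y 0.6466 (then +2.0000 / +1.1547)
    (5,3) via y @ 0.6466
    (6,3) via x @ 1.0800
    (6,2) via y @ 1.8013
    (6,1) via y @ 2.9560  # hit
  → r_5 = 2.9560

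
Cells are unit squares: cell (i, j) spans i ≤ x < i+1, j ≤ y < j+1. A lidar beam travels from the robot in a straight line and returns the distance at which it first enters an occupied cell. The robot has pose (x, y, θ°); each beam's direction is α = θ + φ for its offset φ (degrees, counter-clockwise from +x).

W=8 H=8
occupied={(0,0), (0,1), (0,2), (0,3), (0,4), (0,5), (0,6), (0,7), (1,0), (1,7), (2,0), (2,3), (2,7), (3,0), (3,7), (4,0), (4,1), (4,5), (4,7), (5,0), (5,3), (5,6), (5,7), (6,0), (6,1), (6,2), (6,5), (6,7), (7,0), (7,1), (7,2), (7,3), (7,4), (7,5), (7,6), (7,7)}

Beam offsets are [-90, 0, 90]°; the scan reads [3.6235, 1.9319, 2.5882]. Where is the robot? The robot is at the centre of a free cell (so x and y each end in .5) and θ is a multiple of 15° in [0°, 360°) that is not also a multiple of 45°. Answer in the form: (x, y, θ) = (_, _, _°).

(x, y, θ) = (3.5, 4.5, 345°)

The pose lattice has 28·16 = 448 candidates. Test each by forward raycasting.
  (2.5, 5.5, 240°): beam 1 = 1.7321 ≠ 3.6235 ✗
  (3.5, 4.5, 105°): beam 1 = 2.5882 ≠ 3.6235 ✗
  (1.5, 3.5, 285°): beam 1 = 0.5176 ≠ 3.6235 ✗
  …
  (3.5, 4.5, 345°): r_1=3.6235, r_2=1.9319, r_3=2.5882 — all match ✓
Only this pose fits every beam.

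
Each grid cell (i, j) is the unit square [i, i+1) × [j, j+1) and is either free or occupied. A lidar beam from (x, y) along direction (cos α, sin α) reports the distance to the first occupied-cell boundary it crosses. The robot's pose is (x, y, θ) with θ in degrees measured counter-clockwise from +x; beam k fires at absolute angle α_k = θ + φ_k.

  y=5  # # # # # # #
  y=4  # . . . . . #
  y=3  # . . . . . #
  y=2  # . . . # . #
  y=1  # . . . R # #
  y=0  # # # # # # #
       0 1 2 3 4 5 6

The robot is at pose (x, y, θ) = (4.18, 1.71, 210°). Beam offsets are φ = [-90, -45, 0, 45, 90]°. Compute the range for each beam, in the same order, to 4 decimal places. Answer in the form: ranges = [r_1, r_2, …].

beam 1: φ=-90°, α=120°
  cosα=-0.5000 sinα=0.8660 | (4,1) | tMaxX 0.3600 tMaxY 0.3349 | tΔX 2.0000 tΔY 1.1547
    t=0.3349 [y] (4,2) — stop
  → r_1 = 0.3349
beam 2: φ=-45°, α=165°
  cosα=-0.9659 sinα=0.2588 | (4,1) | tMaxX 0.1863 tMaxY 1.1205 | tΔX 1.0353 tΔY 3.8637
    t=0.1863 [x] (3,1)
    t=1.1205 [y] (3,2)
    t=1.2216 [x] (2,2)
    t=2.2569 [x] (1,2)
    t=3.2922 [x] (0,2) — stop
  → r_2 = 3.2922
beam 3: φ=0°, α=210°
  cosα=-0.8660 sinα=-0.5000 | (4,1) | tMaxX 0.2078 tMaxY 1.4200 | tΔX 1.1547 tΔY 2.0000
    t=0.2078 [x] (3,1)
    t=1.3625 [x] (2,1)
    t=1.4200 [y] (2,0) — stop
  → r_3 = 1.4200
beam 4: φ=45°, α=255°
  cosα=-0.2588 sinα=-0.9659 | (4,1) | tMaxX 0.6955 tMaxY 0.7350 | tΔX 3.8637 tΔY 1.0353
    t=0.6955 [x] (3,1)
    t=0.7350 [y] (3,0) — stop
  → r_4 = 0.7350
beam 5: φ=90°, α=300°
  cosα=0.5000 sinα=-0.8660 | (4,1) | tMaxX 1.6400 tMaxY 0.8198 | tΔX 2.0000 tΔY 1.1547
    t=0.8198 [y] (4,0) — stop
  → r_5 = 0.8198

ranges = [0.3349, 3.2922, 1.4200, 0.7350, 0.8198]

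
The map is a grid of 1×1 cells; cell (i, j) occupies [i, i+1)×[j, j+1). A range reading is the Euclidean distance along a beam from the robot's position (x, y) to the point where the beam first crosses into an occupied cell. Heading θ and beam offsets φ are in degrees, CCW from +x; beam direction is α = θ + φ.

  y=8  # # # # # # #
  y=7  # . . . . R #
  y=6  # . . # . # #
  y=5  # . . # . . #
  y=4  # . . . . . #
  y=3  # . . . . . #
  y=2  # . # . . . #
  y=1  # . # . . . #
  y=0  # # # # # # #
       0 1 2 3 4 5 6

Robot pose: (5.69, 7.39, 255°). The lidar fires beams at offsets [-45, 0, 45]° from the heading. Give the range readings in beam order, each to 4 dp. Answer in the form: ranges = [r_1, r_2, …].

beam 1: φ=-45°, α=210°
  dir = (cos 210°, sin 210°) = (-0.8660, -0.5000); from cell (5,7)
  next x-line at t=0.7967, next y-line at t=0.7800; Δt_x=1.1547, Δt_y=2.0000
    y: enter (5,6) at t=0.7800 ← occupied
  → r_1 = 0.7800
beam 2: φ=0°, α=255°
  dir = (cos 255°, sin 255°) = (-0.2588, -0.9659); from cell (5,7)
  next x-line at t=2.6660, next y-line at t=0.4038; Δt_x=3.8637, Δt_y=1.0353
    y: enter (5,6) at t=0.4038 ← occupied
  → r_2 = 0.4038
beam 3: φ=45°, α=300°
  dir = (cos 300°, sin 300°) = (0.5000, -0.8660); from cell (5,7)
  next x-line at t=0.6200, next y-line at t=0.4503; Δt_x=2.0000, Δt_y=1.1547
    y: enter (5,6) at t=0.4503 ← occupied
  → r_3 = 0.4503

ranges = [0.7800, 0.4038, 0.4503]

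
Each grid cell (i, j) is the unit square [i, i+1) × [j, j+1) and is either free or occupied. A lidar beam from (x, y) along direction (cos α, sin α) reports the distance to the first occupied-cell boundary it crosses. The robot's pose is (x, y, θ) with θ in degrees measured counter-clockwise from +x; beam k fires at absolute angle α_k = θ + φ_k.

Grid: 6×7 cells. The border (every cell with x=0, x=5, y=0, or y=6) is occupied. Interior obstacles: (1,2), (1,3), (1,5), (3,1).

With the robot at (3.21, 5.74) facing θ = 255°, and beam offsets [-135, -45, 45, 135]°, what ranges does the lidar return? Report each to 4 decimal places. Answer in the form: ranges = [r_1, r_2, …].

beam 1: φ=-135°, α=120°
  d=(-0.5000,0.8660)  start (3,5)  tX=0.4200 tY=0.3002  stride 1/|dx|=2.0000 1/|dy|=1.1547
    cross y-line → (3,6), t=0.3002 (wall)
  → r_1 = 0.3002
beam 2: φ=-45°, α=210°
  d=(-0.8660,-0.5000)  start (3,5)  tX=0.2425 tY=1.4800  stride 1/|dx|=1.1547 1/|dy|=2.0000
    cross x-line → (2,5), t=0.2425
    cross x-line → (1,5), t=1.3972 (wall)
  → r_2 = 1.3972
beam 3: φ=45°, α=300°
  d=(0.5000,-0.8660)  start (3,5)  tX=1.5800 tY=0.8545  stride 1/|dx|=2.0000 1/|dy|=1.1547
    cross y-line → (3,4), t=0.8545
    cross x-line → (4,4), t=1.5800
    cross y-line → (4,3), t=2.0092
    cross y-line → (4,2), t=3.1639
    cross x-line → (5,2), t=3.5800 (wall)
  → r_3 = 3.5800
beam 4: φ=135°, α=30°
  d=(0.8660,0.5000)  start (3,5)  tX=0.9122 tY=0.5200  stride 1/|dx|=1.1547 1/|dy|=2.0000
    cross y-line → (3,6), t=0.5200 (wall)
  → r_4 = 0.5200

ranges = [0.3002, 1.3972, 3.5800, 0.5200]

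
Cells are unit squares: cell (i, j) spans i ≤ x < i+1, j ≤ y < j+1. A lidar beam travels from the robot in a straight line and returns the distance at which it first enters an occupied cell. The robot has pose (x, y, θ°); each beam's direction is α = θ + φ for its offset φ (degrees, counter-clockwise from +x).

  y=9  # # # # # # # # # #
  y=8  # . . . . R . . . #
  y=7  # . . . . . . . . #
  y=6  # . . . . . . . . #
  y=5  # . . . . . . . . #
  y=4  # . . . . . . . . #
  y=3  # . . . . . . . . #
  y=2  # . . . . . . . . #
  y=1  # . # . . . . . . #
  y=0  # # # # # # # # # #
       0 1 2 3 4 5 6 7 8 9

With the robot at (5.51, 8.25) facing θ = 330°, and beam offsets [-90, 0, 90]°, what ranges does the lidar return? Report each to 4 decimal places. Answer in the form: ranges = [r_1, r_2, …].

beam 1: φ=-90°, α=240°
  d=(-0.5000,-0.8660)  start (5,8)  tX=1.0200 tY=0.2887  stride 1/|dx|=2.0000 1/|dy|=1.1547
    cross y-line → (5,7), t=0.2887
    cross x-line → (4,7), t=1.0200
    cross y-line → (4,6), t=1.4434
    cross y-line → (4,5), t=2.5981
    cross x-line → (3,5), t=3.0200
    cross y-line → (3,4), t=3.7528
    cross y-line → (3,3), t=4.9075
    cross x-line → (2,3), t=5.0200
    cross y-line → (2,2), t=6.0622
    cross x-line → (1,2), t=7.0200
    cross y-line → (1,1), t=7.2169
    cross y-line → (1,0), t=8.3716 (wall)
  → r_1 = 8.3716
beam 2: φ=0°, α=330°
  d=(0.8660,-0.5000)  start (5,8)  tX=0.5658 tY=0.5000  stride 1/|dx|=1.1547 1/|dy|=2.0000
    cross y-line → (5,7), t=0.5000
    cross x-line → (6,7), t=0.5658
    cross x-line → (7,7), t=1.7205
    cross y-line → (7,6), t=2.5000
    cross x-line → (8,6), t=2.8752
    cross x-line → (9,6), t=4.0299 (wall)
  → r_2 = 4.0299
beam 3: φ=90°, α=60°
  d=(0.5000,0.8660)  start (5,8)  tX=0.9800 tY=0.8660  stride 1/|dx|=2.0000 1/|dy|=1.1547
    cross y-line → (5,9), t=0.8660 (wall)
  → r_3 = 0.8660

ranges = [8.3716, 4.0299, 0.8660]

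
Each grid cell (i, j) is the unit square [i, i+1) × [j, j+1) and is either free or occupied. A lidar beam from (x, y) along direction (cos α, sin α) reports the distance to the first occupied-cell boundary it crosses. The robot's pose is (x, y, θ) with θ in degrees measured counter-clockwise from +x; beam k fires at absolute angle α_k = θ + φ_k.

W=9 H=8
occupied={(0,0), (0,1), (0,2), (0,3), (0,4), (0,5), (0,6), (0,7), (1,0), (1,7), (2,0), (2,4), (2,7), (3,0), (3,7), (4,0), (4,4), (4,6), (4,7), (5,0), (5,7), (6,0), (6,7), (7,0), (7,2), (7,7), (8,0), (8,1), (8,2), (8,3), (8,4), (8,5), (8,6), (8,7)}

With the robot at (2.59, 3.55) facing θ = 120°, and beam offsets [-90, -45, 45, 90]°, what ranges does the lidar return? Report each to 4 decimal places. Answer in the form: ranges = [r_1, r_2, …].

ranges = [1.6281, 0.4659, 1.6461, 1.8360]

beam 1: φ=-90°, α=30°
  d=(0.8660,0.5000)  start (2,3)  tX=0.4734 tY=0.9000  stride 1/|dx|=1.1547 1/|dy|=2.0000
    cross x-line → (3,3), t=0.4734
    cross y-line → (3,4), t=0.9000
    cross x-line → (4,4), t=1.6281 (wall)
  → r_1 = 1.6281
beam 2: φ=-45°, α=75°
  d=(0.2588,0.9659)  start (2,3)  tX=1.5841 tY=0.4659  stride 1/|dx|=3.8637 1/|dy|=1.0353
    cross y-line → (2,4), t=0.4659 (wall)
  → r_2 = 0.4659
beam 3: φ=45°, α=165°
  d=(-0.9659,0.2588)  start (2,3)  tX=0.6108 tY=1.7387  stride 1/|dx|=1.0353 1/|dy|=3.8637
    cross x-line → (1,3), t=0.6108
    cross x-line → (0,3), t=1.6461 (wall)
  → r_3 = 1.6461
beam 4: φ=90°, α=210°
  d=(-0.8660,-0.5000)  start (2,3)  tX=0.6813 tY=1.1000  stride 1/|dx|=1.1547 1/|dy|=2.0000
    cross x-line → (1,3), t=0.6813
    cross y-line → (1,2), t=1.1000
    cross x-line → (0,2), t=1.8360 (wall)
  → r_4 = 1.8360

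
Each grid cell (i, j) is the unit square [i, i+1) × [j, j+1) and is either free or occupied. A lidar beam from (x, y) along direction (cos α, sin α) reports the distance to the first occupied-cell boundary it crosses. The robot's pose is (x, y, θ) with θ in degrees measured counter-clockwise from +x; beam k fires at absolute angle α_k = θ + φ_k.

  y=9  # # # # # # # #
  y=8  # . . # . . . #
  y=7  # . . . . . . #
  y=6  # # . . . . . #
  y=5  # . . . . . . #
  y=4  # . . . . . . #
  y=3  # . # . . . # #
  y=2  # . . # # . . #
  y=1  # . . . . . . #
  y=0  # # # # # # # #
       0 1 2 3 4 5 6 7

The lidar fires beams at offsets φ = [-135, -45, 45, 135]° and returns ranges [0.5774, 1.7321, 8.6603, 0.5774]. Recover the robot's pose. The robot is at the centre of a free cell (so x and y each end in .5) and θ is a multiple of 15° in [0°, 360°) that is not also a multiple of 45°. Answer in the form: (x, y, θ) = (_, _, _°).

(x, y, θ) = (2.5, 8.5, 255°)

The pose lattice has 42·16 = 672 candidates. Test each by forward raycasting.
  (1.5, 2.5, 330°): beam 1 = 0.5176 ≠ 0.5774 ✗
  (4.5, 1.5, 210°): beam 1 = 0.5176 ≠ 0.5774 ✗
  (4.5, 4.5, 30°): beam 1 = 1.5529 ≠ 0.5774 ✗
  (5.5, 1.5, 150°): beam 1 = 1.5529 ≠ 0.5774 ✗
  (4.5, 4.5, 210°): beam 1 = 4.6587 ≠ 0.5774 ✗
  …
  (2.5, 8.5, 255°): r_1=0.5774, r_2=1.7321, r_3=8.6603, r_4=0.5774 — all match ✓
Unique over the lattice → pose = (2.5, 8.5, 255°).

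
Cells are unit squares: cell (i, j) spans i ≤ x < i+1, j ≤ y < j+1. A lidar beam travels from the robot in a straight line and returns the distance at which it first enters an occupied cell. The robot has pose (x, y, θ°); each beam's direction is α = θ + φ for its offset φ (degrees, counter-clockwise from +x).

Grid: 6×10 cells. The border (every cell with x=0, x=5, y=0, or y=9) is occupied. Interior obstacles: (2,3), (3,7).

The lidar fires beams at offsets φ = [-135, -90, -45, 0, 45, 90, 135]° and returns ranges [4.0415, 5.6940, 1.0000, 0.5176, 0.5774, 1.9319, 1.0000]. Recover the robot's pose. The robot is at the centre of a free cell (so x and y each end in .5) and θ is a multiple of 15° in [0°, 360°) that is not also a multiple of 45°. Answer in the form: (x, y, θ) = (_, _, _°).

Enumerate (i+0.5, j+0.5, θ) over the 30 free cells and 16 admissible headings. For each, cast all 7 beams and compare to the given ranges.
  (2.5, 6.5, 120°): beam 1 = 2.5882 ≠ 4.0415 ✗
  (2.5, 2.5, 105°): beam 1 = 2.8868 ≠ 4.0415 ✗
  (2.5, 2.5, 330°): beam 1 = 1.5529 ≠ 4.0415 ✗
  (2.5, 1.5, 195°): beam 1 = 5.0000 ≠ 4.0415 ✗
  (4.5, 8.5, 15°): beam 1 = 1.0000 ≠ 4.0415 ✗
  …
  (4.5, 6.5, 345°): r_1=4.0415, r_2=5.6940, r_3=1.0000, r_4=0.5176, r_5=0.5774, r_6=1.9319, r_7=1.0000 — all match ✓
Only this pose fits every beam.

(x, y, θ) = (4.5, 6.5, 345°)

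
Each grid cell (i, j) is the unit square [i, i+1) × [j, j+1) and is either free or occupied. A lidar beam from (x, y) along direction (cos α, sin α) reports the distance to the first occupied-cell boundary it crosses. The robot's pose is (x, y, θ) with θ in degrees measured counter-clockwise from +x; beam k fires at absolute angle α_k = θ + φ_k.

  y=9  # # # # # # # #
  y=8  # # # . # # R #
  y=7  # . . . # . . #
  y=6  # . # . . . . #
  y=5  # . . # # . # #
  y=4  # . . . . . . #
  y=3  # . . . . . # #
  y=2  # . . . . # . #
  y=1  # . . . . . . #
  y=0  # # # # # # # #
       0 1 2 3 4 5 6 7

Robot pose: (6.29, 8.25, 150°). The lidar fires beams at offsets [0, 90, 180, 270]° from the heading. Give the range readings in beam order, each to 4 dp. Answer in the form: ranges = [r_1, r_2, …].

ranges = [0.3349, 2.5981, 0.8198, 0.8660]

beam 1: φ=0°, α=150°
  dir = (cos 150°, sin 150°) = (-0.8660, 0.5000); from cell (6,8)
  next x-line at t=0.3349, next y-line at t=1.5000; Δt_x=1.1547, Δt_y=2.0000
    x: enter (5,8) at t=0.3349 ← occupied
  → r_1 = 0.3349
beam 2: φ=90°, α=240°
  dir = (cos 240°, sin 240°) = (-0.5000, -0.8660); from cell (6,8)
  next x-line at t=0.5800, next y-line at t=0.2887; Δt_x=2.0000, Δt_y=1.1547
    y: enter (6,7) at t=0.2887
    x: enter (5,7) at t=0.5800
    y: enter (5,6) at t=1.4434
    x: enter (4,6) at t=2.5800
    y: enter (4,5) at t=2.5981 ← occupied
  → r_2 = 2.5981
beam 3: φ=180°, α=330°
  dir = (cos 330°, sin 330°) = (0.8660, -0.5000); from cell (6,8)
  next x-line at t=0.8198, next y-line at t=0.5000; Δt_x=1.1547, Δt_y=2.0000
    y: enter (6,7) at t=0.5000
    x: enter (7,7) at t=0.8198 ← occupied
  → r_3 = 0.8198
beam 4: φ=270°, α=60°
  dir = (cos 60°, sin 60°) = (0.5000, 0.8660); from cell (6,8)
  next x-line at t=1.4200, next y-line at t=0.8660; Δt_x=2.0000, Δt_y=1.1547
    y: enter (6,9) at t=0.8660 ← occupied
  → r_4 = 0.8660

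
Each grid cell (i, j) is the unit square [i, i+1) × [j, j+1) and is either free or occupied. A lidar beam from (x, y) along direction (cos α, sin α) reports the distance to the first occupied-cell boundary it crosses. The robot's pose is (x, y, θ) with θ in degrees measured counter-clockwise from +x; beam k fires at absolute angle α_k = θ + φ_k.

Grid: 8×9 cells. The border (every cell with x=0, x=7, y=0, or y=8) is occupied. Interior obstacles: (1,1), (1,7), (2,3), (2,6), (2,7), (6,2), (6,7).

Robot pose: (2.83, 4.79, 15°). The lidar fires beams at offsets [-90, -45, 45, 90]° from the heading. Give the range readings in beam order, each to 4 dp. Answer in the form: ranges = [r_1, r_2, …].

ranges = [3.9237, 3.6604, 3.7066, 1.2527]

beam 1: φ=-90°, α=285°
  cosα=0.2588 sinα=-0.9659 | (2,4) | tMaxX 0.6568 tMaxY 0.8179 | tΔX 3.8637 tΔY 1.0353
    t=0.6568 [x] (3,4)
    t=0.8179 [y] (3,3)
    t=1.8531 [y] (3,2)
    t=2.8884 [y] (3,1)
    t=3.9237 [y] (3,0) — stop
  → r_1 = 3.9237
beam 2: φ=-45°, α=330°
  cosα=0.8660 sinα=-0.5000 | (2,4) | tMaxX 0.1963 tMaxY 1.5800 | tΔX 1.1547 tΔY 2.0000
    t=0.1963 [x] (3,4)
    t=1.3510 [x] (4,4)
    t=1.5800 [y] (4,3)
    t=2.5057 [x] (5,3)
    t=3.5800 [y] (5,2)
    t=3.6604 [x] (6,2) — stop
  → r_2 = 3.6604
beam 3: φ=45°, α=60°
  cosα=0.5000 sinα=0.8660 | (2,4) | tMaxX 0.3400 tMaxY 0.2425 | tΔX 2.0000 tΔY 1.1547
    t=0.2425 [y] (2,5)
    t=0.3400 [x] (3,5)
    t=1.3972 [y] (3,6)
    t=2.3400 [x] (4,6)
    t=2.5519 [y] (4,7)
    t=3.7066 [y] (4,8) — stop
  → r_3 = 3.7066
beam 4: φ=90°, α=105°
  cosα=-0.2588 sinα=0.9659 | (2,4) | tMaxX 3.2069 tMaxY 0.2174 | tΔX 3.8637 tΔY 1.0353
    t=0.2174 [y] (2,5)
    t=1.2527 [y] (2,6) — stop
  → r_4 = 1.2527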